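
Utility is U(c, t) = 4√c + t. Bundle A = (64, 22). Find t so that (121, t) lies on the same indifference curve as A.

t = 10

U(64, 22) = 54.
Set U(121, t) = 54 and solve.
With c = 121: √121 = 11, so t = 54 − 4·11 = 10.
Check: U(121, 10) = 54.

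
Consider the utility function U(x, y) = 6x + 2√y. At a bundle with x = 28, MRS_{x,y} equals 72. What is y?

y = 144

MU_x = 6, MU_y = 2/(2√y).
MRS = 6 ÷ (2/(2√y)).
MRS depends only on y: 6·√y = 72 ⇒ √y = 72/6 = 12 ⇒ y = 144.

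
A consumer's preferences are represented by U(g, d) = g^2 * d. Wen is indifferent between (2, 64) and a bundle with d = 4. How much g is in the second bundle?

g = 8

U(2, 64) = 256.
Set U(g, 4) = 256 and solve.
With d = 4: g^2 = 256/4 = 64; taking the square root, g = 8.
Check: U(8, 4) = 256.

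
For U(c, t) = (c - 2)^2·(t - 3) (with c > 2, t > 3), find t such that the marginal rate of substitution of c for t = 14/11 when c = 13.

t = 10

MU_c = 2·(c−2)·(t−3), MU_t = (c−2)^2.
MRS = (2/1)·(t−3)/(c−2).
Substitute c = 13: MRS = (t − 3)/5.5. Setting this equal to 14/11 gives t − 3 = (14/11)·5.5 = 7, so t = 10.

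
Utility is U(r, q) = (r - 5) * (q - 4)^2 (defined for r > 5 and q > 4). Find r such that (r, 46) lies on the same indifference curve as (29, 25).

r = 11

U(29, 25) = 10584.
Set U(r, 46) = 10584 and solve.
With q = 46: (46 − 4)^2 = 1764, so (r − 5) = 10584/1764 = 6.
So r = 5 + 6 = 11.
Check: U(11, 46) = 10584.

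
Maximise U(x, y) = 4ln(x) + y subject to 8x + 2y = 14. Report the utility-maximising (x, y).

MU_x = 4/x, MU_y = 1.
MRS = 4/x ÷ 1.
Tangency: set MRS = p_x/p_y = 8/2 = 4.
MRS depends only on x: 4/x = 4 ⇒ x* = 4/4 = 1.
From the budget, 2·y = 14 − 8·1 = 6, so y* = 3.

x* = 1, y* = 3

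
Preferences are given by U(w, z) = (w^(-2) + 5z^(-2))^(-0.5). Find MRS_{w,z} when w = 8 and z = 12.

MRS = 27/40

For CES with ρ = -2, MRS = (1/5)·(z/w)^3.
At (8, 12): MRS = 27/40.
That is, one extra unit of w is worth 27/40 units of z at the margin.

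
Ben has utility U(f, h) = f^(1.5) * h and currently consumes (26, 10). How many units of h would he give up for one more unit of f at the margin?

MU_f = 1.5·√f·h and MU_h = f^(1.5).
MRS = MU_f/MU_h = (1.5)·h/f.
At (26, 10): MRS = 15/26.
That is, one extra unit of f is worth 15/26 units of h at the margin.

MRS = 15/26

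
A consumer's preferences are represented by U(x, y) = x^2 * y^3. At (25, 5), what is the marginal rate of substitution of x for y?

MRS = 2/15

MU_x = 2·x·y^3 and MU_y = 3·x^2·y^2.
MRS = MU_x/MU_y = (2/3)·y/x.
At (25, 5): MRS = 2/15.
That is, one extra unit of x is worth 2/15 units of y at the margin.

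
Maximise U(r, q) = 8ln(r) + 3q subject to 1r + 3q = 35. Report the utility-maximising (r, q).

r* = 8, q* = 9

MU_r = 8/r, MU_q = 3.
MRS = 8/r ÷ 3.
Tangency: set MRS = p_r/p_q = 1/3.
MRS depends only on r: (8/3)/r = 1/3 ⇒ r* = (8/3)/(1/3) = 8.
From the budget, 3·q = 35 − 1·8 = 27, so q* = 9.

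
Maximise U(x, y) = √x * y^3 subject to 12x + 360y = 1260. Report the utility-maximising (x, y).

MU_x = 0.5·x^(-0.5)·y^3 and MU_y = 3·√x·y^2.
MRS = MU_x/MU_y = (1/6)·y/x.
Tangency: set MRS = p_x/p_y = 12/360 = 1/30.
So (1/6)·y/x = 1/30, i.e. y = 0.2·x.
Substitute into the budget 12·x + 360·y = 1260: 84·x = 1260, so x* = 15.
Then y* = 0.2·15 = 3.

x* = 15, y* = 3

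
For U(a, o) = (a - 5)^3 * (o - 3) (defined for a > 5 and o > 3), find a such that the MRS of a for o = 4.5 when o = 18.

a = 15

MU_a = 3·(a−5)^2·(o−3), MU_o = (a−5)^3.
MRS = (3/1)·(o−3)/(a−5).
Substitute o = 18: MRS = 45/(a − 5). Setting this equal to 4.5 gives a − 5 = 45/4.5 = 10, so a = 15.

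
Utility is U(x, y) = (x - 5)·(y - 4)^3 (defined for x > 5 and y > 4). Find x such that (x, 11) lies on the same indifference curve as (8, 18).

x = 29

U(8, 18) = 8232.
Set U(x, 11) = 8232 and solve.
With y = 11: (11 − 4)^3 = 343, so (x − 5) = 8232/343 = 24.
So x = 5 + 24 = 29.
Check: U(29, 11) = 8232.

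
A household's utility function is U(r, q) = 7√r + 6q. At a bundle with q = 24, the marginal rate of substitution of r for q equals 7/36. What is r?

MU_r = 7/(2√r), MU_q = 6.
MRS = 7/(2√r) ÷ 6.
MRS depends only on r: (7/12)/√r = 7/36 ⇒ √r = (7/12)/(7/36) = 3 ⇒ r = 9.

r = 9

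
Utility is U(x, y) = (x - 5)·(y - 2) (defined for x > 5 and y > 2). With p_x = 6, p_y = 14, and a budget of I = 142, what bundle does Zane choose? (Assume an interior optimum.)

x* = 12, y* = 5

MU_x = (y−2), MU_y = (x−5).
MRS = (y−2)/(x−5).
Tangency: set MRS = p_x/p_y = 6/14 = 3/7.
So (y − 2)/(x − 5) = 3/7, i.e. (y − 2) = (3/7)·(x − 5).
Rewrite the budget in excess-of-subsistence terms: 6·(x − 5) + 14·(y − 2) = 142 − 6·5 − 14·2 = 84.
Substituting, 12·(x − 5) = 84, so x − 5 = 7 and x* = 12.
Then y − 2 = (3/7)·7 = 3, so y* = 5.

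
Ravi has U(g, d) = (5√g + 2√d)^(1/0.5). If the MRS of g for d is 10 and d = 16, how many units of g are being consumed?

For CES with ρ = 0.5, MRS = (5/2)·√(d/g).
Setting (5/2)·√(16/g) = 10 gives √(16/g) = 4, so 16/g = 16 and g = 1.

g = 1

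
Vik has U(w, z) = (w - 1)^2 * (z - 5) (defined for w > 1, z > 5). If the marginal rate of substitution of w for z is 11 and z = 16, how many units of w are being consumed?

w = 3

MU_w = 2·(w−1)·(z−5), MU_z = (w−1)^2.
MRS = (2/1)·(z−5)/(w−1).
Substitute z = 16: MRS = 22/(w − 1). Setting this equal to 11 gives w − 1 = 22/11 = 2, so w = 3.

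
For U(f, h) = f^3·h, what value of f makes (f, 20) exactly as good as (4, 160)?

f = 8

U(4, 160) = 10240.
Set U(f, 20) = 10240 and solve.
With h = 20: f^3 = 10240/20 = 512; taking the cube root, f = 8.
Check: U(8, 20) = 10240.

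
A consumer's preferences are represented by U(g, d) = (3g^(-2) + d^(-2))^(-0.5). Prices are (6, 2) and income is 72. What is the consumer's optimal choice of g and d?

g* = 9, d* = 9

For CES with ρ = -2, MRS = (3/1)·(d/g)^3.
Tangency: set MRS = p_g/p_d = 6/2 = 3.
So (d/g)^3 = 1; taking the cube root, d/g = 1, i.e. d = g.
Substitute into the budget 6·g + 2·d = 72: 8·g = 72, so g* = 9 and d* = 9.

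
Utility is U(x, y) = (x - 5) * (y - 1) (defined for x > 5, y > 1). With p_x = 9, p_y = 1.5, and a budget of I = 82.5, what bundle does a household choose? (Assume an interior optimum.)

x* = 7, y* = 13

MU_x = (y−1), MU_y = (x−5).
MRS = (y−1)/(x−5).
Tangency: set MRS = p_x/p_y = 9/1.5 = 6.
So (y − 1)/(x − 5) = 6, i.e. (y − 1) = 6·(x − 5).
Rewrite the budget in excess-of-subsistence terms: 9·(x − 5) + 1.5·(y − 1) = 82.5 − 9·5 − 1.5·1 = 36.
Substituting, 18·(x − 5) = 36, so x − 5 = 2 and x* = 7.
Then y − 1 = 6·2 = 12, so y* = 13.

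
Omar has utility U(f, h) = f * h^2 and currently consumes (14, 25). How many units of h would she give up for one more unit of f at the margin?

MRS = 25/28

MU_f = h^2 and MU_h = 2·f·h.
MRS = MU_f/MU_h = (1/2)·h/f.
At (14, 25): MRS = 25/28.
So at (14, 25) the consumer would give up 25/28 units of h for one more unit of f.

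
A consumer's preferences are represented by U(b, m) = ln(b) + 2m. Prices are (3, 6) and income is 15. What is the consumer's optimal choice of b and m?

b* = 1, m* = 2

MU_b = 1/b, MU_m = 2.
MRS = 1/b ÷ 2.
Tangency: set MRS = p_b/p_m = 3/6 = 0.5.
MRS depends only on b: 0.5/b = 0.5 ⇒ b* = 0.5/0.5 = 1.
From the budget, 6·m = 15 − 3·1 = 12, so m* = 2.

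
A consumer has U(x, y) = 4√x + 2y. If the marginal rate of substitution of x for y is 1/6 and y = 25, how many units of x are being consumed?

MU_x = 4/(2√x), MU_y = 2.
MRS = 4/(2√x) ÷ 2.
MRS depends only on x: 1/√x = 1/6 ⇒ √x = 1/(1/6) = 6 ⇒ x = 36.

x = 36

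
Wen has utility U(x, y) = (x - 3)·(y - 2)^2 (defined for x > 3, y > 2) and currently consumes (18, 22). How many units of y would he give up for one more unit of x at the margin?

MRS = 2/3

MU_x = (y−2)^2, MU_y = 2·(x−3)·(y−2).
MRS = (1/2)·(y−2)/(x−3).
At (18, 22): MRS = 2/3.
So at (18, 22) the consumer would give up 2/3 units of y for one more unit of x.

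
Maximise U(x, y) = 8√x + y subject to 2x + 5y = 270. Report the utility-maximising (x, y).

x* = 100, y* = 14

MU_x = 8/(2√x), MU_y = 1.
MRS = 8/(2√x) ÷ 1.
Tangency: set MRS = p_x/p_y = 2/5 = 0.4.
MRS depends only on x: 4/√x = 0.4 ⇒ √x = 4/0.4 = 10 ⇒ x* = 100.
From the budget, 5·y = 270 − 2·100 = 70, so y* = 14.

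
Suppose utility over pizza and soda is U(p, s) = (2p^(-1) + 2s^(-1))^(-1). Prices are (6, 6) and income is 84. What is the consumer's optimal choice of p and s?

p* = 7, s* = 7

For CES with ρ = -1, MRS = (s/p)^2.
Tangency: set MRS = p_p/p_s = 6/6 = 1.
So (s/p)^2 = 1; taking the square root, s/p = 1, i.e. s = p.
Substitute into the budget 6·p + 6·s = 84: 12·p = 84, so p* = 7 and s* = 7.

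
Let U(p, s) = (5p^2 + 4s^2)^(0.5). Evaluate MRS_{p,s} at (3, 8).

For CES with ρ = 2, MRS = (5/4)·(s/p)^(-1).
At (3, 8): MRS = 15/32.
The indifference curve has slope −15/32 at this bundle.

MRS = 15/32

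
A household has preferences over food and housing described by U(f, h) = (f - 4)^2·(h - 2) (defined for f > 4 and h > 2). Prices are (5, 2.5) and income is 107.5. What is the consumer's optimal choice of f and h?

MU_f = 2·(f−4)·(h−2), MU_h = (f−4)^2.
MRS = (2/1)·(h−2)/(f−4).
Tangency: set MRS = p_f/p_h = 5/2.5 = 2.
So (2/1)·(h − 2)/(f − 4) = 2, i.e. (h − 2) = (f − 4).
Rewrite the budget in excess-of-subsistence terms: 5·(f − 4) + 2.5·(h − 2) = 107.5 − 5·4 − 2.5·2 = 82.5.
Substituting, 7.5·(f − 4) = 82.5, so f − 4 = 11 and f* = 15.
Then h − 2 = 11, so h* = 13.

f* = 15, h* = 13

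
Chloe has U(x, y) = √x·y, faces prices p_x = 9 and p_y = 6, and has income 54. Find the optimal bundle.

x* = 2, y* = 6

MU_x = 0.5·x^(-0.5)·y and MU_y = √x.
MRS = MU_x/MU_y = (0.5)·y/x.
Tangency: set MRS = p_x/p_y = 9/6 = 1.5.
So (0.5)·y/x = 1.5, i.e. y = 3·x.
Substitute into the budget 9·x + 6·y = 54: 27·x = 54, so x* = 2.
Then y* = 3·2 = 6.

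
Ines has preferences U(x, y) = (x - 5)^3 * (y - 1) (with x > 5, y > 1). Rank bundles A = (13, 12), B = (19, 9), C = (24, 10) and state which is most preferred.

Bundle C

Evaluate utility at each bundle:
U(A) = 5632.
U(B) = 21952.
U(C) = 61731.
Highest utility is C, so C ≻ B ≻ A.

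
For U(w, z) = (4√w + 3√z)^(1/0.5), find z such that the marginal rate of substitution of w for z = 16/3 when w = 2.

For CES with ρ = 0.5, MRS = (4/3)·√(z/w).
Setting (4/3)·√(z/2) = 16/3 gives √(z/2) = 4, so z/2 = 16 and z = 32.

z = 32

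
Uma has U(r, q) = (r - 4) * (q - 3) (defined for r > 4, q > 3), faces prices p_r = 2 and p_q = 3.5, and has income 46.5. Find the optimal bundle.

MU_r = (q−3), MU_q = (r−4).
MRS = (q−3)/(r−4).
Tangency: set MRS = p_r/p_q = 2/3.5 = 4/7.
So (q − 3)/(r − 4) = 4/7, i.e. (q − 3) = (4/7)·(r − 4).
Rewrite the budget in excess-of-subsistence terms: 2·(r − 4) + 3.5·(q − 3) = 46.5 − 2·4 − 3.5·3 = 28.
Substituting, 4·(r − 4) = 28, so r − 4 = 7 and r* = 11.
Then q − 3 = (4/7)·7 = 4, so q* = 7.

r* = 11, q* = 7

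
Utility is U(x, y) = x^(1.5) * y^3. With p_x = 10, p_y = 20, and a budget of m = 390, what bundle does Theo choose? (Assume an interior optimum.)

MU_x = 1.5·√x·y^3 and MU_y = 3·x^(1.5)·y^2.
MRS = MU_x/MU_y = (0.5)·y/x.
Tangency: set MRS = p_x/p_y = 10/20 = 0.5.
So (0.5)·y/x = 0.5, i.e. y = x.
Substitute into the budget 10·x + 20·y = 390: 30·x = 390, so x* = 13.
Then y* = 13.

x* = 13, y* = 13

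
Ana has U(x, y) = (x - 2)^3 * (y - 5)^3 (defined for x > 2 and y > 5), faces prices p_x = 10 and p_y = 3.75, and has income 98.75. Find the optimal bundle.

x* = 5, y* = 13

MU_x = 3·(x−2)^2·(y−5)^3, MU_y = 3·(x−2)^3·(y−5)^2.
MRS = (y−5)/(x−2).
Tangency: set MRS = p_x/p_y = 10/3.75 = 8/3.
So (y − 5)/(x − 2) = 8/3, i.e. (y − 5) = (8/3)·(x − 2).
Rewrite the budget in excess-of-subsistence terms: 10·(x − 2) + 3.75·(y − 5) = 98.75 − 10·2 − 3.75·5 = 60.
Substituting, 20·(x − 2) = 60, so x − 2 = 3 and x* = 5.
Then y − 5 = (8/3)·3 = 8, so y* = 13.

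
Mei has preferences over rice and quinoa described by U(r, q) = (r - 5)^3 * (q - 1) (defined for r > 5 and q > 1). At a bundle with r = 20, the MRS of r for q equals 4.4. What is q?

q = 23

MU_r = 3·(r−5)^2·(q−1), MU_q = (r−5)^3.
MRS = (3/1)·(q−1)/(r−5).
Substitute r = 20: MRS = (q − 1)/5. Setting this equal to 4.4 gives q − 1 = 4.4·5 = 22, so q = 23.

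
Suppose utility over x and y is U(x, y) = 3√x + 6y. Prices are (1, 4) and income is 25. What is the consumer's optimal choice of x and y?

x* = 1, y* = 6

MU_x = 3/(2√x), MU_y = 6.
MRS = 3/(2√x) ÷ 6.
Tangency: set MRS = p_x/p_y = 1/4 = 0.25.
MRS depends only on x: 0.25/√x = 0.25 ⇒ √x = 0.25/0.25 = 1 ⇒ x* = 1.
From the budget, 4·y = 25 − 1·1 = 24, so y* = 6.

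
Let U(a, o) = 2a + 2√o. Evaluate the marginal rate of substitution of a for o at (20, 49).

MU_a = 2, MU_o = 2/(2√o).
MRS = 2 ÷ (2/(2√o)).
At (20, 49): MRS = 14.
So at (20, 49) the consumer would give up 14 units of o for one more unit of a.

MRS = 14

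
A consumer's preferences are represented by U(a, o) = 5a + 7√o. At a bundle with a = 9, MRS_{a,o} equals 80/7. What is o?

o = 64

MU_a = 5, MU_o = 7/(2√o).
MRS = 5 ÷ (7/(2√o)).
MRS depends only on o: (10/7)·√o = 80/7 ⇒ √o = (80/7)/(10/7) = 8 ⇒ o = 64.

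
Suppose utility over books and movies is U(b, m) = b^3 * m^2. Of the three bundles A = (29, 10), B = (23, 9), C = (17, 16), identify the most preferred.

Bundle A

Evaluate utility at each bundle:
U(A) = 2438900.
U(B) = 985527.
U(C) = 1257728.
Highest utility is A, so A ≻ C ≻ B.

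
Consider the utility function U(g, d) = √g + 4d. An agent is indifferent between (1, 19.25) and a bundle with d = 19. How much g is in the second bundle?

U(1, 19.25) = 78.
Set U(g, 19) = 78 and solve.
With d = 19: √g = 78 − 4·19 = 2, so √g = 2 and g = 4.
Check: U(4, 19) = 78.

g = 4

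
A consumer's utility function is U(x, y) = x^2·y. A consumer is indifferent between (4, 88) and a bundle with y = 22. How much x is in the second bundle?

x = 8

U(4, 88) = 1408.
Set U(x, 22) = 1408 and solve.
With y = 22: x^2 = 1408/22 = 64; taking the square root, x = 8.
Check: U(8, 22) = 1408.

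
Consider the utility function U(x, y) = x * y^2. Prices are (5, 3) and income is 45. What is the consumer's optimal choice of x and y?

MU_x = y^2 and MU_y = 2·x·y.
MRS = MU_x/MU_y = (1/2)·y/x.
Tangency: set MRS = p_x/p_y = 5/3.
So (1/2)·y/x = 5/3, i.e. y = (10/3)·x.
Substitute into the budget 5·x + 3·y = 45: 15·x = 45, so x* = 3.
Then y* = (10/3)·3 = 10.

x* = 3, y* = 10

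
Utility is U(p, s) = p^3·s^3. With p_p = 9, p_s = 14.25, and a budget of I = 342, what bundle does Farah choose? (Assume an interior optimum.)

p* = 19, s* = 12

MU_p = 3·p^2·s^3 and MU_s = 3·p^3·s^2.
MRS = MU_p/MU_s = s/p.
Tangency: set MRS = p_p/p_s = 9/14.25 = 12/19.
So s/p = 12/19, i.e. s = (12/19)·p.
Substitute into the budget 9·p + 14.25·s = 342: 18·p = 342, so p* = 19.
Then s* = (12/19)·19 = 12.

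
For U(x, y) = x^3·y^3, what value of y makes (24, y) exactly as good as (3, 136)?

y = 17

U(3, 136) = 67917312.
Set U(24, y) = 67917312 and solve.
With x = 24: 24^3 = 13824, so y^3 = 67917312/13824 = 4913; taking the cube root, y = 17.
Check: U(24, 17) = 67917312.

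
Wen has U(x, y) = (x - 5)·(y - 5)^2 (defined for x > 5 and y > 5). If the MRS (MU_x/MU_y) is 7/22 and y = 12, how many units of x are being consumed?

MU_x = (y−5)^2, MU_y = 2·(x−5)·(y−5).
MRS = (1/2)·(y−5)/(x−5).
Substitute y = 12: MRS = 3.5/(x − 5). Setting this equal to 7/22 gives x − 5 = 3.5/(7/22) = 11, so x = 16.

x = 16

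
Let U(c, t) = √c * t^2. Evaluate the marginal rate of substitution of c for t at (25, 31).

MU_c = 0.5·c^(-0.5)·t^2 and MU_t = 2·√c·t.
MRS = MU_c/MU_t = (0.25)·t/c.
At (25, 31): MRS = 31/100.
That is, one extra unit of c is worth 31/100 units of t at the margin.

MRS = 31/100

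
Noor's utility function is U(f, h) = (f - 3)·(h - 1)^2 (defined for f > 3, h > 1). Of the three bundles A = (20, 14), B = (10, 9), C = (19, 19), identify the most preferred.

Evaluate utility at each bundle:
U(A) = 2873.
U(B) = 448.
U(C) = 5184.
Highest utility is C, so C ≻ A ≻ B.

Bundle C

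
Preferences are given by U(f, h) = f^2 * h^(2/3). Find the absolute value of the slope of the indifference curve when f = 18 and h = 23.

MRS = 23/6

MU_f = 2·f·h^(2/3) and MU_h = 2/3·f^2·h^(-1/3).
MRS = MU_f/MU_h = (3)·h/f.
At (18, 23): MRS = 23/6.
So at (18, 23) the consumer would give up 23/6 units of h for one more unit of f.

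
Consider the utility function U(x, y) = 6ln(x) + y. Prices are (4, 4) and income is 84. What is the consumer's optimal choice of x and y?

x* = 6, y* = 15

MU_x = 6/x, MU_y = 1.
MRS = 6/x ÷ 1.
Tangency: set MRS = p_x/p_y = 4/4 = 1.
MRS depends only on x: 6/x = 1 ⇒ x* = 6/1 = 6.
From the budget, 4·y = 84 − 4·6 = 60, so y* = 15.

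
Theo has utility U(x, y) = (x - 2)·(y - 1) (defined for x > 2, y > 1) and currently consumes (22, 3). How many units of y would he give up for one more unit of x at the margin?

MRS = 0.1

MU_x = (y−1), MU_y = (x−2).
MRS = (y−1)/(x−2).
At (22, 3): MRS = 0.1.
That is, one extra unit of x is worth 0.1 units of y at the margin.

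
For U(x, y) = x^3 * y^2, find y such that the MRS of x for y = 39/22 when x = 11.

y = 13

MU_x = 3·x^2·y^2 and MU_y = 2·x^3·y.
MRS = MU_x/MU_y = (3/2)·y/x.
Substitute x = 11: MRS = y/(22/3). Setting y/(22/3) = 39/22 gives y = (39/22)·(22/3) = 13.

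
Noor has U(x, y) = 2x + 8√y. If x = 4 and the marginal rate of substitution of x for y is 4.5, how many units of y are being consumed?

y = 81

MU_x = 2, MU_y = 8/(2√y).
MRS = 2 ÷ (8/(2√y)).
MRS depends only on y: 0.5·√y = 4.5 ⇒ √y = 4.5/0.5 = 9 ⇒ y = 81.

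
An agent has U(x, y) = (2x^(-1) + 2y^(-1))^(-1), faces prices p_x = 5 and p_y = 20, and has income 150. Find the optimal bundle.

For CES with ρ = -1, MRS = (y/x)^2.
Tangency: set MRS = p_x/p_y = 5/20 = 0.25.
So (y/x)^2 = 0.25; taking the square root, y/x = 0.5, i.e. y = 0.5·x.
Substitute into the budget 5·x + 20·y = 150: 15·x = 150, so x* = 10 and y* = 0.5·10 = 5.

x* = 10, y* = 5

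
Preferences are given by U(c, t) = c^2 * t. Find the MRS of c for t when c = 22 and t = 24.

MU_c = 2·c·t and MU_t = c^2.
MRS = MU_c/MU_t = (2/1)·t/c.
At (22, 24): MRS = 24/11.
That is, one extra unit of c is worth 24/11 units of t at the margin.

MRS = 24/11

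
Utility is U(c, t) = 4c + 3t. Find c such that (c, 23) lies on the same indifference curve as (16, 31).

U(16, 31) = 157.
Set U(c, 23) = 157 and solve.
4c + 3·23 = 157 ⇒ 4c = 88 ⇒ c = 22.
Check: U(22, 23) = 157.

c = 22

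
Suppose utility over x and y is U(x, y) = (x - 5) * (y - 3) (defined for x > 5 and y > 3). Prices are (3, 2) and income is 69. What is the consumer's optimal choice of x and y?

x* = 13, y* = 15

MU_x = (y−3), MU_y = (x−5).
MRS = (y−3)/(x−5).
Tangency: set MRS = p_x/p_y = 3/2 = 1.5.
So (y − 3)/(x − 5) = 1.5, i.e. (y − 3) = 1.5·(x − 5).
Rewrite the budget in excess-of-subsistence terms: 3·(x − 5) + 2·(y − 3) = 69 − 3·5 − 2·3 = 48.
Substituting, 6·(x − 5) = 48, so x − 5 = 8 and x* = 13.
Then y − 3 = 1.5·8 = 12, so y* = 15.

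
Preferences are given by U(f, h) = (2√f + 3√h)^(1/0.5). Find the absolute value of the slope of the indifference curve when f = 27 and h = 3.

MRS = 2/9

For CES with ρ = 0.5, MRS = (2/3)·√(h/f).
At (27, 3): MRS = 2/9.
So at (27, 3) the consumer would give up 2/9 units of h for one more unit of f.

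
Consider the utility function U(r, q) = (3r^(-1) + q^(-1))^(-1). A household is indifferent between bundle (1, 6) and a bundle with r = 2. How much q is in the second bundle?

U depends on (r, q) only through S = 3r^(-1) + q^(-1), so equal utility means equal S. At (1, 6): S = 19/6.
With r = 2: 3·2^(-1) = 1.5, so q^(-1) = 19/6 − 1.5 = 5/3.
Hence q = 1/(5/3) = 0.6.
Check: U(2, 0.6) = 0.3158.

q = 0.6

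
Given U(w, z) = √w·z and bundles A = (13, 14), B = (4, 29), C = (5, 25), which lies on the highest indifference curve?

Bundle B

Evaluate utility at each bundle:
U(A) = 50.478.
U(B) = 58.000.
U(C) = 55.902.
Highest utility is B, so B ≻ C ≻ A.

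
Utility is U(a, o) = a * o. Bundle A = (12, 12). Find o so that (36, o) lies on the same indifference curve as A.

U(12, 12) = 144.
Set U(36, o) = 144 and solve.
With a = 36: o = 144/36 = 4.
Check: U(36, 4) = 144.

o = 4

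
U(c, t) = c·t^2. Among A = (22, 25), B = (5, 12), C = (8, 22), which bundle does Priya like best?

Bundle A

Evaluate utility at each bundle:
U(A) = 13750.
U(B) = 720.
U(C) = 3872.
Highest utility is A, so A ≻ C ≻ B.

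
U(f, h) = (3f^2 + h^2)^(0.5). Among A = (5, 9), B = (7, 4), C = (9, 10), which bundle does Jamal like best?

Bundle C

Evaluate utility at each bundle:
U(A) = 12.490.
U(B) = 12.767.
U(C) = 18.520.
Highest utility is C, so C ≻ B ≻ A.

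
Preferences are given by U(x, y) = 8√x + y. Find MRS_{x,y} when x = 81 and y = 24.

MU_x = 8/(2√x), MU_y = 1.
MRS = 8/(2√x) ÷ 1.
At (81, 24): MRS = 4/9.
So at (81, 24) the consumer would give up 4/9 units of y for one more unit of x.

MRS = 4/9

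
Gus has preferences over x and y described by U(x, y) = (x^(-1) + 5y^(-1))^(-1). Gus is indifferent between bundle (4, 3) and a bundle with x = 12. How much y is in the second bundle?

U depends on (x, y) only through S = x^(-1) + 5y^(-1), so equal utility means equal S. At (4, 3): S = 23/12.
With x = 12: 12^(-1) = 1/12, so 5y^(-1) = 23/12 − 1/12 = 11/6, i.e. y^(-1) = 11/30.
Hence y = 1/(11/30) = 30/11.
Check: U(12, 30/11) = 0.5217.

y = 30/11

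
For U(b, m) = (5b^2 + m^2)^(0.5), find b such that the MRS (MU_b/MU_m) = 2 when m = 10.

For CES with ρ = 2, MRS = (5/1)·(m/b)^(-1).
Setting (5/1)·(10/b)^(-1) = 2 gives (10/b)^(-1) = 0.4, so 10/b = 2.5 and b = 4.

b = 4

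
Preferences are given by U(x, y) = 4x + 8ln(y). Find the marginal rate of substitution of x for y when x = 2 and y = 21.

MRS = 10.5

MU_x = 4, MU_y = 8/y.
MRS = 4 ÷ (8/y).
At (2, 21): MRS = 10.5.
That is, one extra unit of x is worth 10.5 units of y at the margin.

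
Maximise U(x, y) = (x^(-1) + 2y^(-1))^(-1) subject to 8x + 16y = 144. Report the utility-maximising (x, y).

x* = 6, y* = 6

For CES with ρ = -1, MRS = (1/2)·(y/x)^2.
Tangency: set MRS = p_x/p_y = 8/16 = 0.5.
So (y/x)^2 = 1; taking the square root, y/x = 1, i.e. y = x.
Substitute into the budget 8·x + 16·y = 144: 24·x = 144, so x* = 6 and y* = 6.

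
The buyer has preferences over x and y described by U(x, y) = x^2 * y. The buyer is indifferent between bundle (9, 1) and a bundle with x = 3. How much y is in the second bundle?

y = 9

U(9, 1) = 81.
Set U(3, y) = 81 and solve.
With x = 3: 3^2 = 9, so y = 81/9 = 9.
Check: U(3, 9) = 81.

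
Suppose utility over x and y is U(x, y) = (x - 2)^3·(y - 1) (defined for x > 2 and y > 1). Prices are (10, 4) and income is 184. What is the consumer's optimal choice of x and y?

MU_x = 3·(x−2)^2·(y−1), MU_y = (x−2)^3.
MRS = (3/1)·(y−1)/(x−2).
Tangency: set MRS = p_x/p_y = 10/4 = 2.5.
So (3/1)·(y − 1)/(x − 2) = 2.5, i.e. (y − 1) = (5/6)·(x − 2).
Rewrite the budget in excess-of-subsistence terms: 10·(x − 2) + 4·(y − 1) = 184 − 10·2 − 4·1 = 160.
Substituting, (40/3)·(x − 2) = 160, so x − 2 = 12 and x* = 14.
Then y − 1 = (5/6)·12 = 10, so y* = 11.

x* = 14, y* = 11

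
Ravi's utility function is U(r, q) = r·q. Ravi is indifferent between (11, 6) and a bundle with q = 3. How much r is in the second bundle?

U(11, 6) = 66.
Set U(r, 3) = 66 and solve.
With q = 3: r = 66/3 = 22.
Check: U(22, 3) = 66.

r = 22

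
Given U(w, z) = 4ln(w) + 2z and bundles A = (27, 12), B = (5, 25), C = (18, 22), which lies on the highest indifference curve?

Evaluate utility at each bundle:
U(A) = 37.183.
U(B) = 56.438.
U(C) = 55.561.
Highest utility is B, so B ≻ C ≻ A.

Bundle B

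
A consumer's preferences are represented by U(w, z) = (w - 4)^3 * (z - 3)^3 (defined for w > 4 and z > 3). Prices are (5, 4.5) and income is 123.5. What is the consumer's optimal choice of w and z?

MU_w = 3·(w−4)^2·(z−3)^3, MU_z = 3·(w−4)^3·(z−3)^2.
MRS = (z−3)/(w−4).
Tangency: set MRS = p_w/p_z = 5/4.5 = 10/9.
So (z − 3)/(w − 4) = 10/9, i.e. (z − 3) = (10/9)·(w − 4).
Rewrite the budget in excess-of-subsistence terms: 5·(w − 4) + 4.5·(z − 3) = 123.5 − 5·4 − 4.5·3 = 90.
Substituting, 10·(w − 4) = 90, so w − 4 = 9 and w* = 13.
Then z − 3 = (10/9)·9 = 10, so z* = 13.

w* = 13, z* = 13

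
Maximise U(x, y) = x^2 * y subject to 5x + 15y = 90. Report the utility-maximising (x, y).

x* = 12, y* = 2

MU_x = 2·x·y and MU_y = x^2.
MRS = MU_x/MU_y = (2/1)·y/x.
Tangency: set MRS = p_x/p_y = 5/15 = 1/3.
So (2/1)·y/x = 1/3, i.e. y = (1/6)·x.
Substitute into the budget 5·x + 15·y = 90: 7.5·x = 90, so x* = 12.
Then y* = (1/6)·12 = 2.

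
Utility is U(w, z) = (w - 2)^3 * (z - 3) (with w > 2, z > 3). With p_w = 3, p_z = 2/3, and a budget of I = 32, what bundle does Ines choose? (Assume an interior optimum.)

w* = 8, z* = 12

MU_w = 3·(w−2)^2·(z−3), MU_z = (w−2)^3.
MRS = (3/1)·(z−3)/(w−2).
Tangency: set MRS = p_w/p_z = 3/(2/3) = 4.5.
So (3/1)·(z − 3)/(w − 2) = 4.5, i.e. (z − 3) = 1.5·(w − 2).
Rewrite the budget in excess-of-subsistence terms: 3·(w − 2) + (2/3)·(z − 3) = 32 − 3·2 − (2/3)·3 = 24.
Substituting, 4·(w − 2) = 24, so w − 2 = 6 and w* = 8.
Then z − 3 = 1.5·6 = 9, so z* = 12.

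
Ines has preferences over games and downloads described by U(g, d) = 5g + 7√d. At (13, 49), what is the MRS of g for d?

MRS = 10

MU_g = 5, MU_d = 7/(2√d).
MRS = 5 ÷ (7/(2√d)).
At (13, 49): MRS = 10.
That is, one extra unit of g is worth 10 units of d at the margin.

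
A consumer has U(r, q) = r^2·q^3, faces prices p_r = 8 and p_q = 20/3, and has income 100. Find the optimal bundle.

r* = 5, q* = 9

MU_r = 2·r·q^3 and MU_q = 3·r^2·q^2.
MRS = MU_r/MU_q = (2/3)·q/r.
Tangency: set MRS = p_r/p_q = 8/(20/3) = 1.2.
So (2/3)·q/r = 1.2, i.e. q = 1.8·r.
Substitute into the budget 8·r + (20/3)·q = 100: 20·r = 100, so r* = 5.
Then q* = 1.8·5 = 9.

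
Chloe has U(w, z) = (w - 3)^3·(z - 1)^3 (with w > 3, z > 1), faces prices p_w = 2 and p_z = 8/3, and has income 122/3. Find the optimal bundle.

w* = 11, z* = 7

MU_w = 3·(w−3)^2·(z−1)^3, MU_z = 3·(w−3)^3·(z−1)^2.
MRS = (z−1)/(w−3).
Tangency: set MRS = p_w/p_z = 2/(8/3) = 0.75.
So (z − 1)/(w − 3) = 0.75, i.e. (z − 1) = 0.75·(w − 3).
Rewrite the budget in excess-of-subsistence terms: 2·(w − 3) + (8/3)·(z − 1) = 122/3 − 2·3 − (8/3)·1 = 32.
Substituting, 4·(w − 3) = 32, so w − 3 = 8 and w* = 11.
Then z − 1 = 0.75·8 = 6, so z* = 7.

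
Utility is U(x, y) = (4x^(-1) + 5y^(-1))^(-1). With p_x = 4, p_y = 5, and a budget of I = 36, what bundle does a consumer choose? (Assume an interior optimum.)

For CES with ρ = -1, MRS = (4/5)·(y/x)^2.
Tangency: set MRS = p_x/p_y = 4/5 = 0.8.
So (y/x)^2 = 1; taking the square root, y/x = 1, i.e. y = x.
Substitute into the budget 4·x + 5·y = 36: 9·x = 36, so x* = 4 and y* = 4.

x* = 4, y* = 4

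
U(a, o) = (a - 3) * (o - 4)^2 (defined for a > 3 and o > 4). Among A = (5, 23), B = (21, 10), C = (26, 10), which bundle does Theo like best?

Bundle C

Evaluate utility at each bundle:
U(A) = 722.
U(B) = 648.
U(C) = 828.
Highest utility is C, so C ≻ A ≻ B.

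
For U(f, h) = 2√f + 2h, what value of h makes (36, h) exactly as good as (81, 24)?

U(81, 24) = 66.
Set U(36, h) = 66 and solve.
With f = 36: √36 = 6, so 2h = 66 − 2·6 = 54 and h = 27.
Check: U(36, 27) = 66.

h = 27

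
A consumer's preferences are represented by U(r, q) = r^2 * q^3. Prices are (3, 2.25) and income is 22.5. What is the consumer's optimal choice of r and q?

r* = 3, q* = 6

MU_r = 2·r·q^3 and MU_q = 3·r^2·q^2.
MRS = MU_r/MU_q = (2/3)·q/r.
Tangency: set MRS = p_r/p_q = 3/2.25 = 4/3.
So (2/3)·q/r = 4/3, i.e. q = 2·r.
Substitute into the budget 3·r + 2.25·q = 22.5: 7.5·r = 22.5, so r* = 3.
Then q* = 2·3 = 6.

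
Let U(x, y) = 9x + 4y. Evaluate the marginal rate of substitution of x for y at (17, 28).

MRS = 2.25

MU_x = 9, MU_y = 4, so MRS = 9/4 = 2.25 at every bundle.
At (17, 28): MRS = 2.25.
The indifference curve has slope −2.25 at this bundle.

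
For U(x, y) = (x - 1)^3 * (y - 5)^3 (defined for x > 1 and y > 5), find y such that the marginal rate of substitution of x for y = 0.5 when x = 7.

y = 8

MU_x = 3·(x−1)^2·(y−5)^3, MU_y = 3·(x−1)^3·(y−5)^2.
MRS = (y−5)/(x−1).
Substitute x = 7: MRS = (y − 5)/6. Setting this equal to 0.5 gives y − 5 = 0.5·6 = 3, so y = 8.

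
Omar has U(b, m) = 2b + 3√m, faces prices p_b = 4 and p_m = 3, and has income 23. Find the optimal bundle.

b* = 5, m* = 1

MU_b = 2, MU_m = 3/(2√m).
MRS = 2 ÷ (3/(2√m)).
Tangency: set MRS = p_b/p_m = 4/3.
MRS depends only on m: (4/3)·√m = 4/3 ⇒ √m = (4/3)/(4/3) = 1 ⇒ m* = 1.
From the budget, 4·b = 23 − 3·1 = 20, so b* = 5.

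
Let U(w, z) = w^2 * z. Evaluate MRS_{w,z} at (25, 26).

MRS = 52/25

MU_w = 2·w·z and MU_z = w^2.
MRS = MU_w/MU_z = (2/1)·z/w.
At (25, 26): MRS = 52/25.
That is, one extra unit of w is worth 52/25 units of z at the margin.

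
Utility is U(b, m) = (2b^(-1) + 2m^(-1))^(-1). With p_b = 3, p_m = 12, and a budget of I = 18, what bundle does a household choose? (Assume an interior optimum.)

b* = 2, m* = 1

For CES with ρ = -1, MRS = (m/b)^2.
Tangency: set MRS = p_b/p_m = 3/12 = 0.25.
So (m/b)^2 = 0.25; taking the square root, m/b = 0.5, i.e. m = 0.5·b.
Substitute into the budget 3·b + 12·m = 18: 9·b = 18, so b* = 2 and m* = 0.5·2 = 1.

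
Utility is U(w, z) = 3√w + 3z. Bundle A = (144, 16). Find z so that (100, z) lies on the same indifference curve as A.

z = 18

U(144, 16) = 84.
Set U(100, z) = 84 and solve.
With w = 100: √100 = 10, so 3z = 84 − 3·10 = 54 and z = 18.
Check: U(100, 18) = 84.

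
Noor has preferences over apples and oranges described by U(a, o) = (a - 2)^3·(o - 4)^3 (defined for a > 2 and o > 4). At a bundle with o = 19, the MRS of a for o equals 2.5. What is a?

MU_a = 3·(a−2)^2·(o−4)^3, MU_o = 3·(a−2)^3·(o−4)^2.
MRS = (o−4)/(a−2).
Substitute o = 19: MRS = 15/(a − 2). Setting this equal to 2.5 gives a − 2 = 15/2.5 = 6, so a = 8.

a = 8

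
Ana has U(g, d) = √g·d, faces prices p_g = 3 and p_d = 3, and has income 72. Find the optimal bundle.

MU_g = 0.5·g^(-0.5)·d and MU_d = √g.
MRS = MU_g/MU_d = (0.5)·d/g.
Tangency: set MRS = p_g/p_d = 3/3 = 1.
So (0.5)·d/g = 1, i.e. d = 2·g.
Substitute into the budget 3·g + 3·d = 72: 9·g = 72, so g* = 8.
Then d* = 2·8 = 16.

g* = 8, d* = 16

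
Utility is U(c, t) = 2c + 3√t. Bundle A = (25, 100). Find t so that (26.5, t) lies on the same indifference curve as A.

t = 81

U(25, 100) = 80.
Set U(26.5, t) = 80 and solve.
With c = 26.5: 3√t = 80 − 2·26.5 = 27, so √t = 9 and t = 81.
Check: U(26.5, 81) = 80.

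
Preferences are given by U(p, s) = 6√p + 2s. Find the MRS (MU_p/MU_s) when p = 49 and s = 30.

MU_p = 6/(2√p), MU_s = 2.
MRS = 6/(2√p) ÷ 2.
At (49, 30): MRS = 3/14.
The indifference curve has slope −3/14 at this bundle.

MRS = 3/14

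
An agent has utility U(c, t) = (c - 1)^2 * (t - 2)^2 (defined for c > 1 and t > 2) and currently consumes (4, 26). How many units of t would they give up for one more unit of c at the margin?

MU_c = 2·(c−1)·(t−2)^2, MU_t = 2·(c−1)^2·(t−2).
MRS = (t−2)/(c−1).
At (4, 26): MRS = 8.
That is, one extra unit of c is worth 8 units of t at the margin.

MRS = 8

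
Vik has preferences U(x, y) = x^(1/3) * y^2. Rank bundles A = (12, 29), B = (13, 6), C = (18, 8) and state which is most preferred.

Bundle A

Evaluate utility at each bundle:
U(A) = 1925.409.
U(B) = 84.648.
U(C) = 167.727.
Highest utility is A, so A ≻ C ≻ B.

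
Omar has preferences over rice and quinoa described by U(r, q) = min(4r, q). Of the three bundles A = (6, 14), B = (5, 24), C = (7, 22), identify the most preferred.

Bundle C

Evaluate utility at each bundle:
U(A) = 14.
U(B) = 20.
U(C) = 22.
Highest utility is C, so C ≻ B ≻ A.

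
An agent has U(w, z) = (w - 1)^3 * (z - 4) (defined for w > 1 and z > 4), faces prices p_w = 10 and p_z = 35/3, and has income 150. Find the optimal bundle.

w* = 8, z* = 6

MU_w = 3·(w−1)^2·(z−4), MU_z = (w−1)^3.
MRS = (3/1)·(z−4)/(w−1).
Tangency: set MRS = p_w/p_z = 10/(35/3) = 6/7.
So (3/1)·(z − 4)/(w − 1) = 6/7, i.e. (z − 4) = (2/7)·(w − 1).
Rewrite the budget in excess-of-subsistence terms: 10·(w − 1) + (35/3)·(z − 4) = 150 − 10·1 − (35/3)·4 = 280/3.
Substituting, (40/3)·(w − 1) = 280/3, so w − 1 = 7 and w* = 8.
Then z − 4 = (2/7)·7 = 2, so z* = 6.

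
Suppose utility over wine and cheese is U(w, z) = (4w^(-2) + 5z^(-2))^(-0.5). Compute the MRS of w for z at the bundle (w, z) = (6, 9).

For CES with ρ = -2, MRS = (4/5)·(z/w)^3.
At (6, 9): MRS = 2.7.
That is, one extra unit of w is worth 2.7 units of z at the margin.

MRS = 2.7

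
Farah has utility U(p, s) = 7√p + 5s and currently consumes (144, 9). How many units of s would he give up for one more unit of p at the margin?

MU_p = 7/(2√p), MU_s = 5.
MRS = 7/(2√p) ÷ 5.
At (144, 9): MRS = 7/120.
The indifference curve has slope −7/120 at this bundle.

MRS = 7/120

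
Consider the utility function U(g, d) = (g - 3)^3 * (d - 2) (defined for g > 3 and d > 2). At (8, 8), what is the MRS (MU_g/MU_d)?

MRS = 3.6

MU_g = 3·(g−3)^2·(d−2), MU_d = (g−3)^3.
MRS = (3/1)·(d−2)/(g−3).
At (8, 8): MRS = 3.6.
The indifference curve has slope −3.6 at this bundle.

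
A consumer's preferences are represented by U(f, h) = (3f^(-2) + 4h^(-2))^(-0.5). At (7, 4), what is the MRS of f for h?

MRS = 48/343

For CES with ρ = -2, MRS = (3/4)·(h/f)^3.
At (7, 4): MRS = 48/343.
So at (7, 4) the consumer would give up 48/343 units of h for one more unit of f.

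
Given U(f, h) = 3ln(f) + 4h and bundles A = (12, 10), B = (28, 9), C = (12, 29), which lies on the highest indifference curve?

Bundle C

Evaluate utility at each bundle:
U(A) = 47.455.
U(B) = 45.997.
U(C) = 123.455.
Highest utility is C, so C ≻ A ≻ B.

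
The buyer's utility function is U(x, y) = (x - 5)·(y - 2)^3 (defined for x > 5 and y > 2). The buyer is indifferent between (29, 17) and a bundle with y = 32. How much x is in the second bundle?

U(29, 17) = 81000.
Set U(x, 32) = 81000 and solve.
With y = 32: (32 − 2)^3 = 27000, so (x − 5) = 81000/27000 = 3.
So x = 5 + 3 = 8.
Check: U(8, 32) = 81000.

x = 8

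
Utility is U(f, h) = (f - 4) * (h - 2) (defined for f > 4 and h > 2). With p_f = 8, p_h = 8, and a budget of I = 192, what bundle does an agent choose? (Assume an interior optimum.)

MU_f = (h−2), MU_h = (f−4).
MRS = (h−2)/(f−4).
Tangency: set MRS = p_f/p_h = 8/8 = 1.
So (h − 2)/(f − 4) = 1, i.e. (h − 2) = (f − 4).
Rewrite the budget in excess-of-subsistence terms: 8·(f − 4) + 8·(h − 2) = 192 − 8·4 − 8·2 = 144.
Substituting, 16·(f − 4) = 144, so f − 4 = 9 and f* = 13.
Then h − 2 = 9, so h* = 11.

f* = 13, h* = 11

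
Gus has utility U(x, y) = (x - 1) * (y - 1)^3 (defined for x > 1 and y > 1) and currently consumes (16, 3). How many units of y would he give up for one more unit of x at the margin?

MU_x = (y−1)^3, MU_y = 3·(x−1)·(y−1)^2.
MRS = (1/3)·(y−1)/(x−1).
At (16, 3): MRS = 2/45.
The indifference curve has slope −2/45 at this bundle.

MRS = 2/45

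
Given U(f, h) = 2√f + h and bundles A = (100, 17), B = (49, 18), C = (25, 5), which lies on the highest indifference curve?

Evaluate utility at each bundle:
U(A) = 37.000.
U(B) = 32.000.
U(C) = 15.000.
Highest utility is A, so A ≻ B ≻ C.

Bundle A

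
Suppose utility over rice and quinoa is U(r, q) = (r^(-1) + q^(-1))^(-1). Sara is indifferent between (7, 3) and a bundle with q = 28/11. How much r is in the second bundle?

r = 12

U depends on (r, q) only through S = r^(-1) + q^(-1), so equal utility means equal S. At (7, 3): S = 10/21.
With q = 28/11: (28/11)^(-1) = 11/28, so r^(-1) = 10/21 − 11/28 = 1/12.
Hence r = 1/(1/12) = 12.
Check: U(12, 28/11) = 2.1.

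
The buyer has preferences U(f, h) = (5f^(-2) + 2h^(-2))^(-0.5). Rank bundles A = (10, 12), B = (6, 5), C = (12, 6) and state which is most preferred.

Evaluate utility at each bundle:
U(A) = 3.956.
U(B) = 2.137.
U(C) = 3.328.
Highest utility is A, so A ≻ C ≻ B.

Bundle A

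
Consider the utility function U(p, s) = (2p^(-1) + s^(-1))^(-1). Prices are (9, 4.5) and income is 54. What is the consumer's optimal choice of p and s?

p* = 4, s* = 4

For CES with ρ = -1, MRS = (2/1)·(s/p)^2.
Tangency: set MRS = p_p/p_s = 9/4.5 = 2.
So (s/p)^2 = 1; taking the square root, s/p = 1, i.e. s = p.
Substitute into the budget 9·p + 4.5·s = 54: 13.5·p = 54, so p* = 4 and s* = 4.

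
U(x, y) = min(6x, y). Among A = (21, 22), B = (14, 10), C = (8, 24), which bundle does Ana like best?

Evaluate utility at each bundle:
U(A) = 22.
U(B) = 10.
U(C) = 24.
Highest utility is C, so C ≻ A ≻ B.

Bundle C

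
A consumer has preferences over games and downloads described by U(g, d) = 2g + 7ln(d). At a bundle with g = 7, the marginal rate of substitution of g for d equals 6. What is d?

MU_g = 2, MU_d = 7/d.
MRS = 2 ÷ (7/d).
MRS depends only on d: (2/7)·d = 6 ⇒ d = 6/(2/7) = 21.

d = 21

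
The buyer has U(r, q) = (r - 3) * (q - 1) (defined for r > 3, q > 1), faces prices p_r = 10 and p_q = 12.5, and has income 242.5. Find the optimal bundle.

r* = 13, q* = 9

MU_r = (q−1), MU_q = (r−3).
MRS = (q−1)/(r−3).
Tangency: set MRS = p_r/p_q = 10/12.5 = 0.8.
So (q − 1)/(r − 3) = 0.8, i.e. (q − 1) = 0.8·(r − 3).
Rewrite the budget in excess-of-subsistence terms: 10·(r − 3) + 12.5·(q − 1) = 242.5 − 10·3 − 12.5·1 = 200.
Substituting, 20·(r − 3) = 200, so r − 3 = 10 and r* = 13.
Then q − 1 = 0.8·10 = 8, so q* = 9.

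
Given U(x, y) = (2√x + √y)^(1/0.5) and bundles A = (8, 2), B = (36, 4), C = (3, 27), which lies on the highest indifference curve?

Evaluate utility at each bundle:
U(A) = 50.000.
U(B) = 196.000.
U(C) = 75.000.
Highest utility is B, so B ≻ C ≻ A.

Bundle B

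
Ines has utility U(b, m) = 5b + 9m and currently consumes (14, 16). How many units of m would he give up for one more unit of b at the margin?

MU_b = 5, MU_m = 9, so MRS = 5/9 at every bundle.
At (14, 16): MRS = 5/9.
The indifference curve has slope −5/9 at this bundle.

MRS = 5/9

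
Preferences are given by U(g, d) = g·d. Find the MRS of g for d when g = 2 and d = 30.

MU_g = d and MU_d = g.
MRS = MU_g/MU_d = d/g.
At (2, 30): MRS = 15.
That is, one extra unit of g is worth 15 units of d at the margin.

MRS = 15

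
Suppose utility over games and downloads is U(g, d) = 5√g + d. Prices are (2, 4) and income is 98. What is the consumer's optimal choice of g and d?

MU_g = 5/(2√g), MU_d = 1.
MRS = 5/(2√g) ÷ 1.
Tangency: set MRS = p_g/p_d = 2/4 = 0.5.
MRS depends only on g: 2.5/√g = 0.5 ⇒ √g = 2.5/0.5 = 5 ⇒ g* = 25.
From the budget, 4·d = 98 − 2·25 = 48, so d* = 12.

g* = 25, d* = 12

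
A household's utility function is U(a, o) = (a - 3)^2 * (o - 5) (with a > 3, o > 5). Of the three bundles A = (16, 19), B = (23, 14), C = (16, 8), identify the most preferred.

Evaluate utility at each bundle:
U(A) = 2366.
U(B) = 3600.
U(C) = 507.
Highest utility is B, so B ≻ A ≻ C.

Bundle B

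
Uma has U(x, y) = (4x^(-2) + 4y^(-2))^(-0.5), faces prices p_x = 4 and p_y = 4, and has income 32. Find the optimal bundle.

For CES with ρ = -2, MRS = (y/x)^3.
Tangency: set MRS = p_x/p_y = 4/4 = 1.
So (y/x)^3 = 1; taking the cube root, y/x = 1, i.e. y = x.
Substitute into the budget 4·x + 4·y = 32: 8·x = 32, so x* = 4 and y* = 4.

x* = 4, y* = 4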